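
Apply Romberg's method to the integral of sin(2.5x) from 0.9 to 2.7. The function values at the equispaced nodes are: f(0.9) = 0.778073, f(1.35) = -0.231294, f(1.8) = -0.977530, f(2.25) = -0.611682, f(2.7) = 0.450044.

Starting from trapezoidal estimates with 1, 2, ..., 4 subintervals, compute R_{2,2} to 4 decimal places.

R_{0,0} (trapezoid, 1 panel, h=1.8000): 1.105305
R_{1,0} (trapezoid, 2 panels, h=0.9000): -0.327124
R_{2,0} (trapezoid, 4 panels, h=0.4500): -0.542901
R_{1,1} = -0.327124 + (-0.327124 − 1.105305)/3 = -0.804600
R_{2,1} = -0.542901 + (-0.542901 − (-0.327124))/3 = -0.614827
R_{2,2} = -0.614827 + (-0.614827 − (-0.804600))/15 = -0.602175

-0.6022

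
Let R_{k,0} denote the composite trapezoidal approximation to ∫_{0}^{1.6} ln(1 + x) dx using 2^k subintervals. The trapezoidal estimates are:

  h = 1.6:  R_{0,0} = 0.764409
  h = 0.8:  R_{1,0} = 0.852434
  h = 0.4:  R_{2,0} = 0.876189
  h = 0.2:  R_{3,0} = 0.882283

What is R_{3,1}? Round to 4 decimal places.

0.8843

Richardson extrapolation on the trapezoidal column (denominator 4−1=3):
R_{3,1} = (4·0.882283 − 0.876189) / 3 = 0.884314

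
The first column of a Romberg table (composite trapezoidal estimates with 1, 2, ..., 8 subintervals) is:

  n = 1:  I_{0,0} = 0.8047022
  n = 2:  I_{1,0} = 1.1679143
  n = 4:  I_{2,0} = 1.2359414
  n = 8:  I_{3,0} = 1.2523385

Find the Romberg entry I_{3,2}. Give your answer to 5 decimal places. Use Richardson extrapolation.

1.25775

Richardson extrapolation on the trapezoidal column (denominator 4−1=3):
I_{2,1} = 1.2359414 + (1.2359414 − 1.1679143)/3 = 1.2586171
I_{3,1} = 1.2523385 + (1.2523385 − 1.2359414)/3 = 1.2578042
I_{3,2} = 1.2578042 + (1.2578042 − 1.2586171)/15 = 1.2577500
(Column j=1 coincides with Simpson's rule on the same nodes.)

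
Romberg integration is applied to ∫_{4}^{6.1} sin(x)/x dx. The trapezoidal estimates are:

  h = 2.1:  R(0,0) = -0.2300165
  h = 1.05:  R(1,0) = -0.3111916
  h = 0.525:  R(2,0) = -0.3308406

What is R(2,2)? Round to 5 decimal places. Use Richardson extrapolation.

Richardson extrapolation on the trapezoidal column (denominator 4−1=3):
R(1,1) = (4·(-0.3111916) − (-0.2300165)) / 3 = -0.3382500
R(2,1) = (4·(-0.3308406) − (-0.3111916)) / 3 = -0.3373903
R(2,2) = -0.3373903 + (-0.3373903 − (-0.3382500))/15 = -0.3373330

-0.33733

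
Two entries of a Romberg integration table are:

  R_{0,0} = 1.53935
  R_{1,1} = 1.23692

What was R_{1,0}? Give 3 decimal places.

1.313

From R_{1,1} = (4·R_{1,0} − R_{0,0})/3, solve for R_{1,0}:
4·R_{1,0} = 3·1.23692 + 1.53935 = 5.25011
R_{1,0} = 1.31253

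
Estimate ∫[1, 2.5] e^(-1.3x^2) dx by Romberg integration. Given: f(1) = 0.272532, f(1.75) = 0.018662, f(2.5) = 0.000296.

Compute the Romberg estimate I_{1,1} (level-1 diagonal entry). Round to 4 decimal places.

I_{0,0} (trapezoid, 1 panel, h=1.5000): 0.204621
I_{1,0} (trapezoid, 2 panels, h=0.7500): 0.116307
I_{1,1} = 0.116307 + (0.116307 − 0.204621)/3 = 0.086869

0.0869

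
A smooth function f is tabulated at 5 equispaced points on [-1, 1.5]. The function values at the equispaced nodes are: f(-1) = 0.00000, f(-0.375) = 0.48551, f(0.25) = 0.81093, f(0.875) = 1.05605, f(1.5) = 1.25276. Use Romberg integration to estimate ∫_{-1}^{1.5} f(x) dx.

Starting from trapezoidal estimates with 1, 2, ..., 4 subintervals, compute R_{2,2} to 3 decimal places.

1.884

R_{0,0} (trapezoid, 1 panel, h=2.5000): 1.56595
R_{1,0} (trapezoid, 2 panels, h=1.2500): 1.79664
R_{2,0} (trapezoid, 4 panels, h=0.6250): 1.86179
R_{1,1} = 1.79664 + (1.79664 − 1.56595)/3 = 1.87354
R_{2,1} = 1.86179 + (1.86179 − 1.79664)/3 = 1.88351
R_{2,2} = 1.88351 + (1.88351 − 1.87354)/15 = 1.88417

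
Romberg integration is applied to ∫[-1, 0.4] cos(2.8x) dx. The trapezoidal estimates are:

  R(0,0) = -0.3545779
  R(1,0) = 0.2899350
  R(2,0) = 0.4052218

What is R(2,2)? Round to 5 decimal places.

0.43958

Richardson extrapolation on the trapezoidal column (denominator 4−1=3):
R(1,1) = (4·0.2899350 − (-0.3545779)) / 3 = 0.5047726
R(2,1) = (4·0.4052218 − 0.2899350) / 3 = 0.4436507
R(2,2) = (16·0.4436507 − 0.5047726) / 15 = 0.4395759
(Column j=1 coincides with Simpson's rule on the same nodes.)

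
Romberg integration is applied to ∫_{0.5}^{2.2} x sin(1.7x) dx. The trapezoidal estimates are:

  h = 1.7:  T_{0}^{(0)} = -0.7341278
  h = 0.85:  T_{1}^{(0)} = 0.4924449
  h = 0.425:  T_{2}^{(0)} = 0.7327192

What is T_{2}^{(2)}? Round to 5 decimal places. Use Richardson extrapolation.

0.80691

T_{1}^{(1)} = 0.4924449 + (0.4924449 − (-0.7341278))/3 = 0.9013025
T_{2}^{(1)} = (4·0.7327192 − 0.4924449) / 3 = 0.8128106
T_{2}^{(2)} = (16·0.8128106 − 0.9013025) / 15 = 0.8069111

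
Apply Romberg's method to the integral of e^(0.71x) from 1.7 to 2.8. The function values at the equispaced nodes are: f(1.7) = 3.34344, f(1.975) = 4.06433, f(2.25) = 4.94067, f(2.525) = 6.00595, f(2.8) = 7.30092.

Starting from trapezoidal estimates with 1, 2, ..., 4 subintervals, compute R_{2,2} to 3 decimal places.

5.574

R_{0,0} (trapezoid, 1 panel, h=1.1000): 5.85440
R_{1,0} (trapezoid, 2 panels, h=0.5500): 5.64457
R_{2,0} (trapezoid, 4 panels, h=0.2750): 5.59161
R_{1,1} = 5.64457 + (5.64457 − 5.85440)/3 = 5.57463
R_{2,1} = 5.59161 + (5.59161 − 5.64457)/3 = 5.57396
R_{2,2} = 5.57396 + (5.57396 − 5.57463)/15 = 5.57392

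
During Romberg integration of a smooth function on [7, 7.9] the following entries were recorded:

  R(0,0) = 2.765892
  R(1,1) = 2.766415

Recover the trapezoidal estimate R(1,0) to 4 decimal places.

2.7663

From R(1,1) = (4·R(1,0) − R(0,0))/3, solve for R(1,0):
4·R(1,0) = 3·2.766415 + 2.765892 = 11.065137
R(1,0) = 2.766284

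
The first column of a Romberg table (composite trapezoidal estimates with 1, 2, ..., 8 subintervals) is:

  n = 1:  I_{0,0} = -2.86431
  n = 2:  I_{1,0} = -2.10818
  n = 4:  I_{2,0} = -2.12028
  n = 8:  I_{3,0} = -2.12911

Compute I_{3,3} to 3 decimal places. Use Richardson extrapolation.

-2.132

I_{1,1} = (4·(-2.10818) − (-2.86431)) / 3 = -1.85614
I_{2,1} = (4·(-2.12028) − (-2.10818)) / 3 = -2.12431
I_{3,1} = (4·(-2.12911) − (-2.12028)) / 3 = -2.13205
I_{2,2} = -2.12431 + (-2.12431 − (-1.85614))/15 = -2.14219
I_{3,2} = (16·(-2.13205) − (-2.12431)) / 15 = -2.13257
I_{3,3} = -2.13257 + (-2.13257 − (-2.14219))/63 = -2.13242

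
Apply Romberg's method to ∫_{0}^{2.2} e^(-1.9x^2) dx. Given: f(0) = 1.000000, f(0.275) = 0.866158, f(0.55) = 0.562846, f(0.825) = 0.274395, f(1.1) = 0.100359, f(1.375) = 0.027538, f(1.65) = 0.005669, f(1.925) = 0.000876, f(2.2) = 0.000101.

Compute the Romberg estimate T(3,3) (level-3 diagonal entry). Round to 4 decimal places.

0.6433

T(0,0) (trapezoid, 1 panel, h=2.2000): 1.100111
T(1,0) (trapezoid, 2 panels, h=1.1000): 0.660450
T(2,0) (trapezoid, 4 panels, h=0.5500): 0.642908
T(3,0) (trapezoid, 8 panels, h=0.2750): 0.642920
T(1,1) = 0.660450 + (0.660450 − 1.100111)/3 = 0.513896
T(2,1) = 0.642908 + (0.642908 − 0.660450)/3 = 0.637061
T(3,1) = 0.642920 + (0.642920 − 0.642908)/3 = 0.642924
T(2,2) = 0.637061 + (0.637061 − 0.513896)/15 = 0.645272
T(3,2) = 0.642924 + (0.642924 − 0.637061)/15 = 0.643315
T(3,3) = 0.643315 + (0.643315 − 0.645272)/63 = 0.643284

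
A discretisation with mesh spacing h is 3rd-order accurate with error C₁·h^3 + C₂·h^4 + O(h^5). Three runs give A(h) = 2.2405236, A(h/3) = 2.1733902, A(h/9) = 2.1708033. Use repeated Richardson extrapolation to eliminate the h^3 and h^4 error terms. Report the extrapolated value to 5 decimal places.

2.17070

First eliminate the h^3 term (factor 3^3 = 27):
  B₁ = (27·2.1733902 − 2.2405236)/26 = 2.1708081
  B₂ = (27·2.1708033 − 2.1733902)/26 = 2.1707038
Then eliminate the h^4 term (factor 3^4 = 81):
  (81·2.1707038 − 2.1708081)/80 = 2.1707025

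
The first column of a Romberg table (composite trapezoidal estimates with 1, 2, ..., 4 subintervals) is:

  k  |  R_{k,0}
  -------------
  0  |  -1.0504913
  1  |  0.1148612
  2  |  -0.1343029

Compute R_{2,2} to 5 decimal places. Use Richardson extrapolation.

-0.26540

R_{1,1} = 0.1148612 + (0.1148612 − (-1.0504913))/3 = 0.5033120
R_{2,1} = -0.1343029 + (-0.1343029 − 0.1148612)/3 = -0.2173576
R_{2,2} = (16·(-0.2173576) − 0.5033120) / 15 = -0.2654022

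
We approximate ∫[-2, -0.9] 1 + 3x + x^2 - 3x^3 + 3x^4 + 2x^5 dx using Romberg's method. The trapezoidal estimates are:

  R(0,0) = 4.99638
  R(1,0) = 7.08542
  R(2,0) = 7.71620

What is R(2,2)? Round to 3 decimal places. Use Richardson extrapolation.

R(1,1) = (4·7.08542 − 4.99638) / 3 = 7.78177
R(2,1) = (4·7.71620 − 7.08542) / 3 = 7.92646
R(2,2) = 7.92646 + (7.92646 − 7.78177)/15 = 7.93611

7.936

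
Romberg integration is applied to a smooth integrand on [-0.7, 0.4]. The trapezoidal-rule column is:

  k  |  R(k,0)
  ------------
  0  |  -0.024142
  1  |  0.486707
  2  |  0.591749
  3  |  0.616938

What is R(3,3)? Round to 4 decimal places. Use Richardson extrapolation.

0.6252

Richardson extrapolation on the trapezoidal column (denominator 4−1=3):
R(1,1) = 0.486707 + (0.486707 − (-0.024142))/3 = 0.656990
R(2,1) = 0.591749 + (0.591749 − 0.486707)/3 = 0.626763
R(3,1) = 0.616938 + (0.616938 − 0.591749)/3 = 0.625334
R(2,2) = 0.626763 + (0.626763 − 0.656990)/15 = 0.624748
R(3,2) = 0.625334 + (0.625334 − 0.626763)/15 = 0.625239
R(3,3) = (64·0.625239 − 0.624748) / 63 = 0.625247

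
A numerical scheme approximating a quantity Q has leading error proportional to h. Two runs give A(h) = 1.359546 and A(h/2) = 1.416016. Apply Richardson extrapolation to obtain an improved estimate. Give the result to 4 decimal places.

Extrapolated value = (2·A(h/2) − A(h)) / (2 − 1)
= (2·1.416016 − 1.359546) / 1
= 1.472486 / 1 = 1.472486

1.4725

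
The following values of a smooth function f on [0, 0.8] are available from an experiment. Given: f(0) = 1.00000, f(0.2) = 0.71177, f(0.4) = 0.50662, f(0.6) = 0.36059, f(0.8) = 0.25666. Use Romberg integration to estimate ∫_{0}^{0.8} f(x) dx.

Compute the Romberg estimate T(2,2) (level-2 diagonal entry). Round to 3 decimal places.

0.437

T(0,0) (trapezoid, 1 panel, h=0.8000): 0.50266
T(1,0) (trapezoid, 2 panels, h=0.4000): 0.45398
T(2,0) (trapezoid, 4 panels, h=0.2000): 0.44146
T(1,1) = 0.45398 + (0.45398 − 0.50266)/3 = 0.43775
T(2,1) = 0.44146 + (0.44146 − 0.45398)/3 = 0.43729
T(2,2) = 0.43729 + (0.43729 − 0.43775)/15 = 0.43726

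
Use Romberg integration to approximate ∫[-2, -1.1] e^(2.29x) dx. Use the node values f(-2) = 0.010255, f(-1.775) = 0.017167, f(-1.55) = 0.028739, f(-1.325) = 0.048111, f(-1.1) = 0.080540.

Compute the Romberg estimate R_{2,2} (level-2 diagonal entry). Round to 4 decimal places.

R_{0,0} (trapezoid, 1 panel, h=0.9000): 0.040858
R_{1,0} (trapezoid, 2 panels, h=0.4500): 0.033361
R_{2,0} (trapezoid, 4 panels, h=0.2250): 0.031368
R_{1,1} = 0.033361 + (0.033361 − 0.040858)/3 = 0.030862
R_{2,1} = 0.031368 + (0.031368 − 0.033361)/3 = 0.030704
R_{2,2} = 0.030704 + (0.030704 − 0.030862)/15 = 0.030693

0.0307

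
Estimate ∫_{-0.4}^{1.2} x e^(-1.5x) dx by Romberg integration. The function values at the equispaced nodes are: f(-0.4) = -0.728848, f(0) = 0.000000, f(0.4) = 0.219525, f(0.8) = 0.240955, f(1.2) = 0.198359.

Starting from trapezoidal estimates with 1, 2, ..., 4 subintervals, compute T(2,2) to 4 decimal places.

0.1179

T(0,0) (trapezoid, 1 panel, h=1.6000): -0.424391
T(1,0) (trapezoid, 2 panels, h=0.8000): -0.036576
T(2,0) (trapezoid, 4 panels, h=0.4000): 0.078094
T(1,1) = -0.036576 + (-0.036576 − (-0.424391))/3 = 0.092696
T(2,1) = 0.078094 + (0.078094 − (-0.036576))/3 = 0.116317
T(2,2) = 0.116317 + (0.116317 − 0.092696)/15 = 0.117892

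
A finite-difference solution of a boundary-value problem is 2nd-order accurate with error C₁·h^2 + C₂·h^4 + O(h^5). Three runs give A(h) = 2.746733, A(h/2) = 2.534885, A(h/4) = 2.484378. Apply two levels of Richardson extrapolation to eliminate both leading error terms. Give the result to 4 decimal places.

First eliminate the h^2 term (factor 2^2 = 4):
  B₁ = (4·2.534885 − 2.746733)/3 = 2.464269
  B₂ = (4·2.484378 − 2.534885)/3 = 2.467542
Then eliminate the h^4 term (factor 2^4 = 16):
  (16·2.467542 − 2.464269)/15 = 2.467760

2.4678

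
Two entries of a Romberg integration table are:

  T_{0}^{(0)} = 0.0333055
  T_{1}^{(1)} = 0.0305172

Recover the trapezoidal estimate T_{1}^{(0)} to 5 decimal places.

0.03121

From T_{1}^{(1)} = (4·T_{1}^{(0)} − T_{0}^{(0)})/3, solve for T_{1}^{(0)}:
4·T_{1}^{(0)} = 3·0.0305172 + 0.0333055 = 0.1248571
T_{1}^{(0)} = 0.0312143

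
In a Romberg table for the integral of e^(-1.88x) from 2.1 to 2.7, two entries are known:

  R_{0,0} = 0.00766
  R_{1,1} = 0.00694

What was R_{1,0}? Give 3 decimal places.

0.007

From R_{1,1} = (4·R_{1,0} − R_{0,0})/3, solve for R_{1,0}:
4·R_{1,0} = 3·0.00694 + 0.00766 = 0.02848
R_{1,0} = 0.00712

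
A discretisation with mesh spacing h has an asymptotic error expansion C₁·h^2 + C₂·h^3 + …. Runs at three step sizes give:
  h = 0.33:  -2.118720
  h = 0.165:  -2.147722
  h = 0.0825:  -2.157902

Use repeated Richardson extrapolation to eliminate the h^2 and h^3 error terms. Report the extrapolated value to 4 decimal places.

First eliminate the h^2 term (factor 2^2 = 4):
  B₁ = (4·(-2.147722) − (-2.118720))/3 = -2.157389
  B₂ = (4·(-2.157902) − (-2.147722))/3 = -2.161295
Then eliminate the h^3 term (factor 2^3 = 8):
  (8·(-2.161295) − (-2.157389))/7 = -2.161853

-2.1619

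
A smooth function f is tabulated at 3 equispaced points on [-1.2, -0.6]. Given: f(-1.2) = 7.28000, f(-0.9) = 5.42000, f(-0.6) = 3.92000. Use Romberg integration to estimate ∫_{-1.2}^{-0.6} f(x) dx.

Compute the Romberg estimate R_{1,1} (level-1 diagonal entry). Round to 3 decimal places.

3.288

R_{0,0} (trapezoid, 1 panel, h=0.6000): 3.36000
R_{1,0} (trapezoid, 2 panels, h=0.3000): 3.30600
R_{1,1} = 3.30600 + (3.30600 − 3.36000)/3 = 3.28800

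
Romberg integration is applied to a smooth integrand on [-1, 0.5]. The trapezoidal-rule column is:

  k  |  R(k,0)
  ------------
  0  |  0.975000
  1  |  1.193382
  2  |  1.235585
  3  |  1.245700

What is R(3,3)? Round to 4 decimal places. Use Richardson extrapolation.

1.2490

R(1,1) = (4·1.193382 − 0.975000) / 3 = 1.266176
R(2,1) = 1.235585 + (1.235585 − 1.193382)/3 = 1.249653
R(3,1) = (4·1.245700 − 1.235585) / 3 = 1.249072
R(2,2) = (16·1.249653 − 1.266176) / 15 = 1.248551
R(3,2) = 1.249072 + (1.249072 − 1.249653)/15 = 1.249033
R(3,3) = 1.249033 + (1.249033 − 1.248551)/63 = 1.249041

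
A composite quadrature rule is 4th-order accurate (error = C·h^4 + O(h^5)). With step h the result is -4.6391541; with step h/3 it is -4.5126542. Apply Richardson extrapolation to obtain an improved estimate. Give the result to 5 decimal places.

-4.51107

Extrapolated value = (81·A(h/3) − A(h)) / (81 − 1)
= (81·(-4.5126542) − (-4.6391541)) / 80
= -360.8858361 / 80 = -4.5110730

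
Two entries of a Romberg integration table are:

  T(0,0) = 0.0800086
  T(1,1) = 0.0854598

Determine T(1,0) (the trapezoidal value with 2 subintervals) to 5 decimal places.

From T(1,1) = (4·T(1,0) − T(0,0))/3, solve for T(1,0):
4·T(1,0) = 3·0.0854598 + 0.0800086 = 0.3363880
T(1,0) = 0.0840970

0.08410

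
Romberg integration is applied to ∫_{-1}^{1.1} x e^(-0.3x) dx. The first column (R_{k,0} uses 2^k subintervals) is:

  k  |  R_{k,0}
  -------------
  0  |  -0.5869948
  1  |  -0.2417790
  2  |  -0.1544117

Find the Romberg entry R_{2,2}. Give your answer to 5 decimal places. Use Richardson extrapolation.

Richardson extrapolation on the trapezoidal column (denominator 4−1=3):
R_{1,1} = -0.2417790 + (-0.2417790 − (-0.5869948))/3 = -0.1267071
R_{2,1} = (4·(-0.1544117) − (-0.2417790)) / 3 = -0.1252893
R_{2,2} = (16·(-0.1252893) − (-0.1267071)) / 15 = -0.1251948

-0.12519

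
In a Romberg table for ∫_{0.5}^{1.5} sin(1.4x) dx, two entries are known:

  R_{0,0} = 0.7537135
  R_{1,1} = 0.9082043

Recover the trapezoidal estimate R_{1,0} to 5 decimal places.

From R_{1,1} = (4·R_{1,0} − R_{0,0})/3, solve for R_{1,0}:
4·R_{1,0} = 3·0.9082043 + 0.7537135 = 3.4783264
R_{1,0} = 0.8695816

0.86958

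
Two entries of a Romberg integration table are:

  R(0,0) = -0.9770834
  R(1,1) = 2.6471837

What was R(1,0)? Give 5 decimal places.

1.74112

From R(1,1) = (4·R(1,0) − R(0,0))/3, solve for R(1,0):
4·R(1,0) = 3·2.6471837 + (-0.9770834) = 6.9644677
R(1,0) = 1.7411169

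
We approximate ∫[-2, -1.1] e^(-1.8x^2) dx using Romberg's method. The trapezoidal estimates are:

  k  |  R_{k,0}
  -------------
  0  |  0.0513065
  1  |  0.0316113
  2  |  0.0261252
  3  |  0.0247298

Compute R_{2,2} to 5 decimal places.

R_{1,1} = 0.0316113 + (0.0316113 − 0.0513065)/3 = 0.0250462
R_{2,1} = (4·0.0261252 − 0.0316113) / 3 = 0.0242965
R_{2,2} = (16·0.0242965 − 0.0250462) / 15 = 0.0242465
(Column j=1 coincides with Simpson's rule on the same nodes.)

0.02425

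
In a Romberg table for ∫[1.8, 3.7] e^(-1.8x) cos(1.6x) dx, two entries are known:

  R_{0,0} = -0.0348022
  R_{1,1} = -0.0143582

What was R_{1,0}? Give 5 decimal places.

-0.01947

From R_{1,1} = (4·R_{1,0} − R_{0,0})/3, solve for R_{1,0}:
4·R_{1,0} = 3·(-0.0143582) + (-0.0348022) = -0.0778768
R_{1,0} = -0.0194692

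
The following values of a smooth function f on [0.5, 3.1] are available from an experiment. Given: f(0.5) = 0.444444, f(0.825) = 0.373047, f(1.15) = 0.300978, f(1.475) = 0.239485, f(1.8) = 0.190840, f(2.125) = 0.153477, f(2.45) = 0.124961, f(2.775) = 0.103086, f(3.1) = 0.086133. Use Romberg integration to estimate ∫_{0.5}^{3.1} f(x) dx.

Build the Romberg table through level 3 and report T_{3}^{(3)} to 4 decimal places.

0.5678

T_{0}^{(0)} (trapezoid, 1 panel, h=2.6000): 0.689750
T_{1}^{(0)} (trapezoid, 2 panels, h=1.3000): 0.592967
T_{2}^{(0)} (trapezoid, 4 panels, h=0.6500): 0.573344
T_{3}^{(0)} (trapezoid, 8 panels, h=0.3250): 0.569128
T_{1}^{(1)} = 0.592967 + (0.592967 − 0.689750)/3 = 0.560706
T_{2}^{(1)} = 0.573344 + (0.573344 − 0.592967)/3 = 0.566803
T_{3}^{(1)} = 0.569128 + (0.569128 − 0.573344)/3 = 0.567723
T_{2}^{(2)} = 0.566803 + (0.566803 − 0.560706)/15 = 0.567209
T_{3}^{(2)} = 0.567723 + (0.567723 − 0.566803)/15 = 0.567784
T_{3}^{(3)} = 0.567784 + (0.567784 − 0.567209)/63 = 0.567793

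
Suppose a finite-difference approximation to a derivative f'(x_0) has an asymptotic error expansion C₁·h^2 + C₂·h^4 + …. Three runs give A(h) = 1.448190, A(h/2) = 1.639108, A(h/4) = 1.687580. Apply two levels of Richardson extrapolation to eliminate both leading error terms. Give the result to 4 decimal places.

First eliminate the h^2 term (factor 2^2 = 4):
  B₁ = (4·1.639108 − 1.448190)/3 = 1.702747
  B₂ = (4·1.687580 − 1.639108)/3 = 1.703737
Then eliminate the h^4 term (factor 2^4 = 16):
  (16·1.703737 − 1.702747)/15 = 1.703803

1.7038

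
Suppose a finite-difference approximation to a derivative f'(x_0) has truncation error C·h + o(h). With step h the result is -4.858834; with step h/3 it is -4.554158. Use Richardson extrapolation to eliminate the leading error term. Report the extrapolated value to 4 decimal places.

-4.4018

The leading error scales as h; refining by a factor of 3 reduces it by 3^1 = 3.
Extrapolated value = (3·A(h/3) − A(h)) / (3 − 1)
= (3·(-4.554158) − (-4.858834)) / 2
= -8.803640 / 2 = -4.401820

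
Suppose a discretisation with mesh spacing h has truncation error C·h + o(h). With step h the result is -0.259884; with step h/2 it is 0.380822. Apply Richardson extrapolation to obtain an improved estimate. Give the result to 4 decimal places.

1.0215

Extrapolated value = (2·A(h/2) − A(h)) / (2 − 1)
= (2·0.380822 − (-0.259884)) / 1
= 1.021528 / 1 = 1.021528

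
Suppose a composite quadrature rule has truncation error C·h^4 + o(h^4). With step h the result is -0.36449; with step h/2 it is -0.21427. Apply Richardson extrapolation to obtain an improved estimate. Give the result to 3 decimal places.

-0.204

Extrapolated value = (16·A(h/2) − A(h)) / (16 − 1)
= (16·(-0.21427) − (-0.36449)) / 15
= -3.06383 / 15 = -0.20426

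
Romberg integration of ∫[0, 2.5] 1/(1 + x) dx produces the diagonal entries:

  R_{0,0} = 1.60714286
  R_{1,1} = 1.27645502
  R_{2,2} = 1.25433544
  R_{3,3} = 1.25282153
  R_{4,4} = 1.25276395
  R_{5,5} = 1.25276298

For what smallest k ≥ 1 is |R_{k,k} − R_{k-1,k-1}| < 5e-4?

|R_{1,1} − R_{0,0}| = 0.33068784 ≥ 5e-4
|R_{2,2} − R_{1,1}| = 0.02211958 ≥ 5e-4
|R_{3,3} − R_{2,2}| = 0.00151391 ≥ 5e-4
|R_{4,4} − R_{3,3}| = 0.00005758 < 5e-4

k = 4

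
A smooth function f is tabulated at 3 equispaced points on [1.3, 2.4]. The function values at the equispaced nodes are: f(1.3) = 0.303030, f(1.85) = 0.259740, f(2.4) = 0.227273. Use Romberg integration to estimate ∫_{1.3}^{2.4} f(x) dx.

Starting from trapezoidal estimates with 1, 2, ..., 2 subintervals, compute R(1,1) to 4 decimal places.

0.2877

R(0,0) (trapezoid, 1 panel, h=1.1000): 0.291667
R(1,0) (trapezoid, 2 panels, h=0.5500): 0.288690
R(1,1) = 0.288690 + (0.288690 − 0.291667)/3 = 0.287698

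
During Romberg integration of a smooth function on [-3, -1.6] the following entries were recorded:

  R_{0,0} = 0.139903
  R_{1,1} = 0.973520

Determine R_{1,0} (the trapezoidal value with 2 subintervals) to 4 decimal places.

From R_{1,1} = (4·R_{1,0} − R_{0,0})/3, solve for R_{1,0}:
4·R_{1,0} = 3·0.973520 + 0.139903 = 3.060463
R_{1,0} = 0.765116

0.7651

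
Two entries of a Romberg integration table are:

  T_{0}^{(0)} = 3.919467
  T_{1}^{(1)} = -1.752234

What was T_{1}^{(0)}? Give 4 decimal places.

From T_{1}^{(1)} = (4·T_{1}^{(0)} − T_{0}^{(0)})/3, solve for T_{1}^{(0)}:
4·T_{1}^{(0)} = 3·(-1.752234) + 3.919467 = -1.337235
T_{1}^{(0)} = -0.334309

-0.3343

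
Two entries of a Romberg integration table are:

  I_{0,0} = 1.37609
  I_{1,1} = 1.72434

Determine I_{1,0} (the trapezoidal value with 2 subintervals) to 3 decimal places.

1.637

From I_{1,1} = (4·I_{1,0} − I_{0,0})/3, solve for I_{1,0}:
4·I_{1,0} = 3·1.72434 + 1.37609 = 6.54911
I_{1,0} = 1.63728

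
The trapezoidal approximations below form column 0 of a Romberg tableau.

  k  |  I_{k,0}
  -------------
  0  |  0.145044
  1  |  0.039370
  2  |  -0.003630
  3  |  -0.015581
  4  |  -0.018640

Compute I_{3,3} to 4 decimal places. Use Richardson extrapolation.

I_{1,1} = 0.039370 + (0.039370 − 0.145044)/3 = 0.004145
I_{2,1} = -0.003630 + (-0.003630 − 0.039370)/3 = -0.017963
I_{3,1} = (4·(-0.015581) − (-0.003630)) / 3 = -0.019565
I_{2,2} = -0.017963 + (-0.017963 − 0.004145)/15 = -0.019437
I_{3,2} = -0.019565 + (-0.019565 − (-0.017963))/15 = -0.019672
I_{3,3} = -0.019672 + (-0.019672 − (-0.019437))/63 = -0.019676

-0.0197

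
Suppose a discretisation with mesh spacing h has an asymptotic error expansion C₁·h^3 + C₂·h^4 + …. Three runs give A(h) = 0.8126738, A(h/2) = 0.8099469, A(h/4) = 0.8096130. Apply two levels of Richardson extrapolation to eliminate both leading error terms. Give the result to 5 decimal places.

First eliminate the h^3 term (factor 2^3 = 8):
  B₁ = (8·0.8099469 − 0.8126738)/7 = 0.8095573
  B₂ = (8·0.8096130 − 0.8099469)/7 = 0.8095653
Then eliminate the h^4 term (factor 2^4 = 16):
  (16·0.8095653 − 0.8095573)/15 = 0.8095658

0.80957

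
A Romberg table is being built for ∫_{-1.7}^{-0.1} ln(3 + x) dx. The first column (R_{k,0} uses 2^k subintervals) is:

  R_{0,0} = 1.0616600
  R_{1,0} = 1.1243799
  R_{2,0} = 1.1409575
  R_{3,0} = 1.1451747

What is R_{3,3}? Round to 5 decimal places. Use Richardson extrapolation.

1.14659

Richardson extrapolation on the trapezoidal column (denominator 4−1=3):
R_{1,1} = 1.1243799 + (1.1243799 − 1.0616600)/3 = 1.1452865
R_{2,1} = (4·1.1409575 − 1.1243799) / 3 = 1.1464834
R_{3,1} = 1.1451747 + (1.1451747 − 1.1409575)/3 = 1.1465804
R_{2,2} = (16·1.1464834 − 1.1452865) / 15 = 1.1465632
R_{3,2} = 1.1465804 + (1.1465804 − 1.1464834)/15 = 1.1465869
R_{3,3} = (64·1.1465869 − 1.1465632) / 63 = 1.1465873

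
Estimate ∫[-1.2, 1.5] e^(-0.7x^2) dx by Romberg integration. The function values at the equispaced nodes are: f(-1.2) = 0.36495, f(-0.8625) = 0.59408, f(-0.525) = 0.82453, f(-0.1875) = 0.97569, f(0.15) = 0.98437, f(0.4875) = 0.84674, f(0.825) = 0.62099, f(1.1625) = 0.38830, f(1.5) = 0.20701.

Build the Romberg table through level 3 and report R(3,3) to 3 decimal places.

1.873

R(0,0) (trapezoid, 1 panel, h=2.7000): 0.77215
R(1,0) (trapezoid, 2 panels, h=1.3500): 1.71497
R(2,0) (trapezoid, 4 panels, h=0.6750): 1.83321
R(3,0) (trapezoid, 8 panels, h=0.3375): 1.86323
R(1,1) = 1.71497 + (1.71497 − 0.77215)/3 = 2.02924
R(2,1) = 1.83321 + (1.83321 − 1.71497)/3 = 1.87262
R(3,1) = 1.86323 + (1.86323 − 1.83321)/3 = 1.87324
R(2,2) = 1.87262 + (1.87262 − 2.02924)/15 = 1.86218
R(3,2) = 1.87324 + (1.87324 − 1.87262)/15 = 1.87328
R(3,3) = 1.87328 + (1.87328 − 1.86218)/63 = 1.87346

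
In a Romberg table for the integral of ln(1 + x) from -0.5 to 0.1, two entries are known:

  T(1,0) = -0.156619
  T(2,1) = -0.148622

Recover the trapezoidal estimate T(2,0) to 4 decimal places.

-0.1506

From T(2,1) = (4·T(2,0) − T(1,0))/3, solve for T(2,0):
4·T(2,0) = 3·(-0.148622) + (-0.156619) = -0.602485
T(2,0) = -0.150621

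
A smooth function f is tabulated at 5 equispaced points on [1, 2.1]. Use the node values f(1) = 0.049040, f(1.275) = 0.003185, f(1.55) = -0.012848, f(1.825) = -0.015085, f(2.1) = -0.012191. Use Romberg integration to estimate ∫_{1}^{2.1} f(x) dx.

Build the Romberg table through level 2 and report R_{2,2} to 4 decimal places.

R_{0,0} (trapezoid, 1 panel, h=1.1000): 0.020267
R_{1,0} (trapezoid, 2 panels, h=0.5500): 0.003067
R_{2,0} (trapezoid, 4 panels, h=0.2750): -0.001739
R_{1,1} = 0.003067 + (0.003067 − 0.020267)/3 = -0.002666
R_{2,1} = -0.001739 + (-0.001739 − 0.003067)/3 = -0.003341
R_{2,2} = -0.003341 + (-0.003341 − (-0.002666))/15 = -0.003386

-0.0034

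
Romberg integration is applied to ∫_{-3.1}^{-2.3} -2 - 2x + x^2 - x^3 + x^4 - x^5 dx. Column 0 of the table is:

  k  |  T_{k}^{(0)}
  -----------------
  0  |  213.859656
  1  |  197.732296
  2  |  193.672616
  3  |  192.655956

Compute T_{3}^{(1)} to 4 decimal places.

T_{3}^{(1)} = 192.655956 + (192.655956 − 193.672616)/3 = 192.317069

192.3171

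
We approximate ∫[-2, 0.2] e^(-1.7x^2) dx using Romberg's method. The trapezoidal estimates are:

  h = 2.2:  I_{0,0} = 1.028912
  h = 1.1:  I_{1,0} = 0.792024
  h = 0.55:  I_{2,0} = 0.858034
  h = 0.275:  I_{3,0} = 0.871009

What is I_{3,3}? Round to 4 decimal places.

Richardson extrapolation on the trapezoidal column (denominator 4−1=3):
I_{1,1} = (4·0.792024 − 1.028912) / 3 = 0.713061
I_{2,1} = (4·0.858034 − 0.792024) / 3 = 0.880037
I_{3,1} = (4·0.871009 − 0.858034) / 3 = 0.875334
I_{2,2} = (16·0.880037 − 0.713061) / 15 = 0.891169
I_{3,2} = (16·0.875334 − 0.880037) / 15 = 0.875020
I_{3,3} = 0.875020 + (0.875020 − 0.891169)/63 = 0.874764
(Column j=1 coincides with Simpson's rule on the same nodes.)

0.8748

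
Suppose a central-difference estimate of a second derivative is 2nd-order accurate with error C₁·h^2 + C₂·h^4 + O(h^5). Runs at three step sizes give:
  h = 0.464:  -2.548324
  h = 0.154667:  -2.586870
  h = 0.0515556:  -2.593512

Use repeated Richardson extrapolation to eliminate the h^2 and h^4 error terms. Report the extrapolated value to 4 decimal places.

First eliminate the h^2 term (factor 3^2 = 9):
  B₁ = (9·(-2.586870) − (-2.548324))/8 = -2.591688
  B₂ = (9·(-2.593512) − (-2.586870))/8 = -2.594342
Then eliminate the h^4 term (factor 3^4 = 81):
  (81·(-2.594342) − (-2.591688))/80 = -2.594375

-2.5944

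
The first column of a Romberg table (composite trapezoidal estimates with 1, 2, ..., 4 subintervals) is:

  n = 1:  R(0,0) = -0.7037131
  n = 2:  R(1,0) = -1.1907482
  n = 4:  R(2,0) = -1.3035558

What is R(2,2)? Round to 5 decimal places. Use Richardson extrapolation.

-1.34036

R(1,1) = (4·(-1.1907482) − (-0.7037131)) / 3 = -1.3530932
R(2,1) = -1.3035558 + (-1.3035558 − (-1.1907482))/3 = -1.3411583
R(2,2) = -1.3411583 + (-1.3411583 − (-1.3530932))/15 = -1.3403626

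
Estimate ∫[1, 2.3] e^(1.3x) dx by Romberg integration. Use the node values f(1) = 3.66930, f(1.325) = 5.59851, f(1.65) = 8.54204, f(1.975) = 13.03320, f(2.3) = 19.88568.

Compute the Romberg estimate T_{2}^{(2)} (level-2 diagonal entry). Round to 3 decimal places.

12.474

T_{0}^{(0)} (trapezoid, 1 panel, h=1.3000): 15.31074
T_{1}^{(0)} (trapezoid, 2 panels, h=0.6500): 13.20769
T_{2}^{(0)} (trapezoid, 4 panels, h=0.3250): 12.65915
T_{1}^{(1)} = 13.20769 + (13.20769 − 15.31074)/3 = 12.50667
T_{2}^{(1)} = 12.65915 + (12.65915 − 13.20769)/3 = 12.47630
T_{2}^{(2)} = 12.47630 + (12.47630 − 12.50667)/15 = 12.47428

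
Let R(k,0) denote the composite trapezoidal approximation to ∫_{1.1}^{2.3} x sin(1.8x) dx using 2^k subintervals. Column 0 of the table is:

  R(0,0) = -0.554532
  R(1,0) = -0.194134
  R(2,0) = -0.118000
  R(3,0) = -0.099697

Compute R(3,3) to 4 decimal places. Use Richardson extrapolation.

-0.0937

R(1,1) = -0.194134 + (-0.194134 − (-0.554532))/3 = -0.074001
R(2,1) = -0.118000 + (-0.118000 − (-0.194134))/3 = -0.092622
R(3,1) = -0.099697 + (-0.099697 − (-0.118000))/3 = -0.093596
R(2,2) = (16·(-0.092622) − (-0.074001)) / 15 = -0.093863
R(3,2) = -0.093596 + (-0.093596 − (-0.092622))/15 = -0.093661
R(3,3) = -0.093661 + (-0.093661 − (-0.093863))/63 = -0.093658
(Column j=1 coincides with Simpson's rule on the same nodes.)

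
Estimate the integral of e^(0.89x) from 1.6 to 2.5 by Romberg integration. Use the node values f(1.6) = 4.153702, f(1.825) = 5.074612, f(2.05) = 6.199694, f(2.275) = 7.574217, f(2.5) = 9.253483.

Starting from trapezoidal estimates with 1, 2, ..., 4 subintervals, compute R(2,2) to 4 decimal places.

5.7301

R(0,0) (trapezoid, 1 panel, h=0.9000): 6.033233
R(1,0) (trapezoid, 2 panels, h=0.4500): 5.806479
R(2,0) (trapezoid, 4 panels, h=0.2250): 5.749226
R(1,1) = 5.806479 + (5.806479 − 6.033233)/3 = 5.730894
R(2,1) = 5.749226 + (5.749226 − 5.806479)/3 = 5.730142
R(2,2) = 5.730142 + (5.730142 − 5.730894)/15 = 5.730092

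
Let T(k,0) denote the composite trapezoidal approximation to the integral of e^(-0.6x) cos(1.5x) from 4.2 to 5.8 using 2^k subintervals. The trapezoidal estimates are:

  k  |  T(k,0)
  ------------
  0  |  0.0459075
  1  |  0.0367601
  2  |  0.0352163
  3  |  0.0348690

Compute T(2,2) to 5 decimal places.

0.03477

T(1,1) = 0.0367601 + (0.0367601 − 0.0459075)/3 = 0.0337110
T(2,1) = 0.0352163 + (0.0352163 − 0.0367601)/3 = 0.0347017
T(2,2) = (16·0.0347017 − 0.0337110) / 15 = 0.0347677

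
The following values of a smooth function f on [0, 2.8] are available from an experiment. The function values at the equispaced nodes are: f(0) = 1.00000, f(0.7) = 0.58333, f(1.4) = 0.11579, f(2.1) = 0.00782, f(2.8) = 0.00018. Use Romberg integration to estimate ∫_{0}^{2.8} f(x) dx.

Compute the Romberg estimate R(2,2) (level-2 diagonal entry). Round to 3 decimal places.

R(0,0) (trapezoid, 1 panel, h=2.8000): 1.40025
R(1,0) (trapezoid, 2 panels, h=1.4000): 0.86223
R(2,0) (trapezoid, 4 panels, h=0.7000): 0.84492
R(1,1) = 0.86223 + (0.86223 − 1.40025)/3 = 0.68289
R(2,1) = 0.84492 + (0.84492 − 0.86223)/3 = 0.83915
R(2,2) = 0.83915 + (0.83915 − 0.68289)/15 = 0.84957

0.850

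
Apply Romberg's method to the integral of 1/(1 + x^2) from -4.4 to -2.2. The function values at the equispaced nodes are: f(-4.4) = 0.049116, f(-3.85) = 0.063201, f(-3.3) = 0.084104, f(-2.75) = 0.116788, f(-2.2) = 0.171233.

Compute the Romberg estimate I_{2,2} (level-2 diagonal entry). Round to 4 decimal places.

I_{0,0} (trapezoid, 1 panel, h=2.2000): 0.242384
I_{1,0} (trapezoid, 2 panels, h=1.1000): 0.213706
I_{2,0} (trapezoid, 4 panels, h=0.5500): 0.205847
I_{1,1} = 0.213706 + (0.213706 − 0.242384)/3 = 0.204147
I_{2,1} = 0.205847 + (0.205847 − 0.213706)/3 = 0.203227
I_{2,2} = 0.203227 + (0.203227 − 0.204147)/15 = 0.203166

0.2032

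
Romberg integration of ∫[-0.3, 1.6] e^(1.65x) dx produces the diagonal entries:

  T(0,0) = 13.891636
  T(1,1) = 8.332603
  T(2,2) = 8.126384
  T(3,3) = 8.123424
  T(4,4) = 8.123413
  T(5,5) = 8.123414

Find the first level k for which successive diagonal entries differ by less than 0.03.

k = 3

|T(1,1) − T(0,0)| = 5.559033 ≥ 0.03
|T(2,2) − T(1,1)| = 0.206219 ≥ 0.03
|T(3,3) − T(2,2)| = 0.002960 < 0.03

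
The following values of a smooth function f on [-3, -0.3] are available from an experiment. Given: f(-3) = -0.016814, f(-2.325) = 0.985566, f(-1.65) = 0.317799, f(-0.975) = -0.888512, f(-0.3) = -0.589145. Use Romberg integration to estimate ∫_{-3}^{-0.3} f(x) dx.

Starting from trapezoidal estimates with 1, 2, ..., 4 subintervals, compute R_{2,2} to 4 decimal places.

0.0803

R_{0,0} (trapezoid, 1 panel, h=2.7000): -0.818045
R_{1,0} (trapezoid, 2 panels, h=1.3500): 0.020006
R_{2,0} (trapezoid, 4 panels, h=0.6750): 0.075515
R_{1,1} = 0.020006 + (0.020006 − (-0.818045))/3 = 0.299356
R_{2,1} = 0.075515 + (0.075515 − 0.020006)/3 = 0.094018
R_{2,2} = 0.094018 + (0.094018 − 0.299356)/15 = 0.080329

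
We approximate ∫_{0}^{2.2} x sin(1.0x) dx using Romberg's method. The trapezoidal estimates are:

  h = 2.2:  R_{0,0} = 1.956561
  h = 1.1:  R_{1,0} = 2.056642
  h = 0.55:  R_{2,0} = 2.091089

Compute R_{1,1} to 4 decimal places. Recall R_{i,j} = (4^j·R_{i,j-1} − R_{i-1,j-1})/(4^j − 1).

Richardson extrapolation on the trapezoidal column (denominator 4−1=3):
R_{1,1} = (4·2.056642 − 1.956561) / 3 = 2.090002

2.0900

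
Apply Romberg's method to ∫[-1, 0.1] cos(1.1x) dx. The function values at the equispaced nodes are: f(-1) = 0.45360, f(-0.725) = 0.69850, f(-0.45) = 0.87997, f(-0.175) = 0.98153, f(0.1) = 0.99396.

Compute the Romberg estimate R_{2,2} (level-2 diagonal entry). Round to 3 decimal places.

R_{0,0} (trapezoid, 1 panel, h=1.1000): 0.79616
R_{1,0} (trapezoid, 2 panels, h=0.5500): 0.88206
R_{2,0} (trapezoid, 4 panels, h=0.2750): 0.90304
R_{1,1} = 0.88206 + (0.88206 − 0.79616)/3 = 0.91069
R_{2,1} = 0.90304 + (0.90304 − 0.88206)/3 = 0.91003
R_{2,2} = 0.91003 + (0.91003 − 0.91069)/15 = 0.90999

0.910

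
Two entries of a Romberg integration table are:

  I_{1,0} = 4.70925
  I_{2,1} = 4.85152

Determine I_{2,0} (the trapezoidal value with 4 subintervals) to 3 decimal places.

4.816

From I_{2,1} = (4·I_{2,0} − I_{1,0})/3, solve for I_{2,0}:
4·I_{2,0} = 3·4.85152 + 4.70925 = 19.26381
I_{2,0} = 4.81595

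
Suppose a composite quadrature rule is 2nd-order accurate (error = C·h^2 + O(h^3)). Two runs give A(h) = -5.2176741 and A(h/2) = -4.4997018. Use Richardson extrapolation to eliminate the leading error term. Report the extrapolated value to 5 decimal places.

The leading error scales as h^2; refining by a factor of 2 reduces it by 2^2 = 4.
Extrapolated value = (4·A(h/2) − A(h)) / (4 − 1)
= (4·(-4.4997018) − (-5.2176741)) / 3
= -12.7811331 / 3 = -4.2603777

-4.26038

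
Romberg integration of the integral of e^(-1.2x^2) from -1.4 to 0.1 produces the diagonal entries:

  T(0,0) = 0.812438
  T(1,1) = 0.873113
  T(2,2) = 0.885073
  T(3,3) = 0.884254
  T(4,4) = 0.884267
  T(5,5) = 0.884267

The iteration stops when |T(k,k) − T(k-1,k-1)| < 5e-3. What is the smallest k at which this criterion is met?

|T(1,1) − T(0,0)| = 0.060675 ≥ 5e-3
|T(2,2) − T(1,1)| = 0.011960 ≥ 5e-3
|T(3,3) − T(2,2)| = 0.000819 < 5e-3

k = 3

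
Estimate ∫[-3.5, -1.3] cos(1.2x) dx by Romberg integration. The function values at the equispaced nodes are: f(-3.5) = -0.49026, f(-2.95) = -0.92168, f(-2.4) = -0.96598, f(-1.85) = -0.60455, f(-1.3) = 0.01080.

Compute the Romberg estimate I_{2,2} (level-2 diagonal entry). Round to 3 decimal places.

-1.559

I_{0,0} (trapezoid, 1 panel, h=2.2000): -0.52741
I_{1,0} (trapezoid, 2 panels, h=1.1000): -1.32628
I_{2,0} (trapezoid, 4 panels, h=0.5500): -1.50257
I_{1,1} = -1.32628 + (-1.32628 − (-0.52741))/3 = -1.59257
I_{2,1} = -1.50257 + (-1.50257 − (-1.32628))/3 = -1.56133
I_{2,2} = -1.56133 + (-1.56133 − (-1.59257))/15 = -1.55925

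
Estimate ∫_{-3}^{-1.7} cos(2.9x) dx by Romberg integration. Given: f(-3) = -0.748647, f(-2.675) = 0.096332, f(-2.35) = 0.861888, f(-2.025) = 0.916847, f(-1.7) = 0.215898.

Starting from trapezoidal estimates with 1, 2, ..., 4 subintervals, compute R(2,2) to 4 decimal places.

0.5638

R(0,0) (trapezoid, 1 panel, h=1.3000): -0.346287
R(1,0) (trapezoid, 2 panels, h=0.6500): 0.387084
R(2,0) (trapezoid, 4 panels, h=0.3250): 0.522825
R(1,1) = 0.387084 + (0.387084 − (-0.346287))/3 = 0.631541
R(2,1) = 0.522825 + (0.522825 − 0.387084)/3 = 0.568072
R(2,2) = 0.568072 + (0.568072 − 0.631541)/15 = 0.563841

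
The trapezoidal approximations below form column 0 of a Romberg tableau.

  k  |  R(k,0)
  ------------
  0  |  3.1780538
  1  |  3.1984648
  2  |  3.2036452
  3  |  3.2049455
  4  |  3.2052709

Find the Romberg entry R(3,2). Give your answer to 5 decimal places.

3.20538

Richardson extrapolation on the trapezoidal column (denominator 4−1=3):
R(2,1) = (4·3.2036452 − 3.1984648) / 3 = 3.2053720
R(3,1) = 3.2049455 + (3.2049455 − 3.2036452)/3 = 3.2053789
R(3,2) = (16·3.2053789 − 3.2053720) / 15 = 3.2053794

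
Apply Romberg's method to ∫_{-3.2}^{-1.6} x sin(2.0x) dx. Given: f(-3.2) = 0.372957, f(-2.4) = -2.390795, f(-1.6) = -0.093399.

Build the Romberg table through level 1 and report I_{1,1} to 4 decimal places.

I_{0,0} (trapezoid, 1 panel, h=1.6000): 0.223646
I_{1,0} (trapezoid, 2 panels, h=0.8000): -1.800813
I_{1,1} = -1.800813 + (-1.800813 − 0.223646)/3 = -2.475633

-2.4756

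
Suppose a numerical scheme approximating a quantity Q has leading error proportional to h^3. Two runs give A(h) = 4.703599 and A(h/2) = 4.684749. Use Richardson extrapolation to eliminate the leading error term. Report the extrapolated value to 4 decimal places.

The leading error scales as h^3; refining by a factor of 2 reduces it by 2^3 = 8.
Extrapolated value = (8·A(h/2) − A(h)) / (8 − 1)
= (8·4.684749 − 4.703599) / 7
= 32.774393 / 7 = 4.682056

4.6821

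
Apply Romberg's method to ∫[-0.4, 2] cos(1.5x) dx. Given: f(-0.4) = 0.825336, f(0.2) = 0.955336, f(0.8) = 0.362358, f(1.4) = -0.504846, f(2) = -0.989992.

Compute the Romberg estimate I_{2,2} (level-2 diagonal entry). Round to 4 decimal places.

I_{0,0} (trapezoid, 1 panel, h=2.4000): -0.197587
I_{1,0} (trapezoid, 2 panels, h=1.2000): 0.336036
I_{2,0} (trapezoid, 4 panels, h=0.6000): 0.438312
I_{1,1} = 0.336036 + (0.336036 − (-0.197587))/3 = 0.513910
I_{2,1} = 0.438312 + (0.438312 − 0.336036)/3 = 0.472404
I_{2,2} = 0.472404 + (0.472404 − 0.513910)/15 = 0.469637

0.4696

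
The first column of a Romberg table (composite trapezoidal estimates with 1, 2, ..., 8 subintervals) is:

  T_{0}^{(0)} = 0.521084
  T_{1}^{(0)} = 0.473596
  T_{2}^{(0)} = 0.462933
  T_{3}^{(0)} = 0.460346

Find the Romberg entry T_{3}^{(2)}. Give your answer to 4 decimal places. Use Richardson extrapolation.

T_{2}^{(1)} = (4·0.462933 − 0.473596) / 3 = 0.459379
T_{3}^{(1)} = (4·0.460346 − 0.462933) / 3 = 0.459484
T_{3}^{(2)} = (16·0.459484 − 0.459379) / 15 = 0.459491

0.4595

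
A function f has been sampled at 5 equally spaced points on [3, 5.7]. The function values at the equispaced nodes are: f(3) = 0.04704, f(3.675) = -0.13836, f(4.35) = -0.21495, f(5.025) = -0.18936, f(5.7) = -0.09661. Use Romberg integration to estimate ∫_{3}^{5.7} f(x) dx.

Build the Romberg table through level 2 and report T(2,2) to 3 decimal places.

-0.402

T(0,0) (trapezoid, 1 panel, h=2.7000): -0.06692
T(1,0) (trapezoid, 2 panels, h=1.3500): -0.32364
T(2,0) (trapezoid, 4 panels, h=0.6750): -0.38303
T(1,1) = -0.32364 + (-0.32364 − (-0.06692))/3 = -0.40921
T(2,1) = -0.38303 + (-0.38303 − (-0.32364))/3 = -0.40283
T(2,2) = -0.40283 + (-0.40283 − (-0.40921))/15 = -0.40240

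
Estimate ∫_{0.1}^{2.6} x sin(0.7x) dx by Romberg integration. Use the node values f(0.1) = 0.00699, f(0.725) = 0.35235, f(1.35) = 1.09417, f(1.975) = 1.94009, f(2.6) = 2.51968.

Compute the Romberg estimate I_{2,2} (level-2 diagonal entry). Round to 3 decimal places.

I_{0,0} (trapezoid, 1 panel, h=2.5000): 3.15834
I_{1,0} (trapezoid, 2 panels, h=1.2500): 2.94688
I_{2,0} (trapezoid, 4 panels, h=0.6250): 2.90622
I_{1,1} = 2.94688 + (2.94688 − 3.15834)/3 = 2.87639
I_{2,1} = 2.90622 + (2.90622 − 2.94688)/3 = 2.89267
I_{2,2} = 2.89267 + (2.89267 − 2.87639)/15 = 2.89376

2.894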